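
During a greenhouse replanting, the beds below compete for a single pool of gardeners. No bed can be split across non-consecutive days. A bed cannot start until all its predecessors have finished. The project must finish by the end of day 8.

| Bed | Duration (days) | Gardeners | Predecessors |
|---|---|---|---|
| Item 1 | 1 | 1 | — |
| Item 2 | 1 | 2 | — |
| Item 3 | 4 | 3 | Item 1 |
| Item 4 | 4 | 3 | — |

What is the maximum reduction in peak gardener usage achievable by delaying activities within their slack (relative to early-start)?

1

Early-start peak: d1:6  d2:6  d3:6  d4:6  d5:3  d6:0  d7:0  d8:0 ⇒ 6.
Leveled (Item 1@1, Item 2@2, Item 3@5, Item 4@1): d1:4  d2:5  d3:3  d4:3  d5:3  d6:3  d7:3  d8:3 ⇒ 5.
Reduction 6 − 5 = 1.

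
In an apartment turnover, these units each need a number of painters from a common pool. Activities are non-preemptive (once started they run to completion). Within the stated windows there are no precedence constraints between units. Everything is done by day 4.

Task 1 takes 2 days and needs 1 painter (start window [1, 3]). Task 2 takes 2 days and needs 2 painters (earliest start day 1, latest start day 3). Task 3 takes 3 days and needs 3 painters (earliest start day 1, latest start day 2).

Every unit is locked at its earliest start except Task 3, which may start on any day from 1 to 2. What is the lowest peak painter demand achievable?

6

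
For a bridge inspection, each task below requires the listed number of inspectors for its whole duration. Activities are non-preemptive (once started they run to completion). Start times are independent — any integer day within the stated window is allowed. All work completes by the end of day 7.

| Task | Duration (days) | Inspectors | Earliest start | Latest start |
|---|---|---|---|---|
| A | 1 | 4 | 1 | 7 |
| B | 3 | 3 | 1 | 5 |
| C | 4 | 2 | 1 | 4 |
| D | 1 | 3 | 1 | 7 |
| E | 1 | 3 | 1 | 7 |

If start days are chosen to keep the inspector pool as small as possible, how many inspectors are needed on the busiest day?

Early-start (A@1, B@1, C@1, D@1, E@1) gives peak 15: d1:15  d2:5  d3:5  d4:2  d5:0  d6:0  d7:0.
Shift B→2, C→2, D→5, E→6.
Schedule A@1, B@2, C@2, D@5, E@6: d1:4  d2:5  d3:5  d4:5  d5:5  d6:3  d7:0 — peak 5.

5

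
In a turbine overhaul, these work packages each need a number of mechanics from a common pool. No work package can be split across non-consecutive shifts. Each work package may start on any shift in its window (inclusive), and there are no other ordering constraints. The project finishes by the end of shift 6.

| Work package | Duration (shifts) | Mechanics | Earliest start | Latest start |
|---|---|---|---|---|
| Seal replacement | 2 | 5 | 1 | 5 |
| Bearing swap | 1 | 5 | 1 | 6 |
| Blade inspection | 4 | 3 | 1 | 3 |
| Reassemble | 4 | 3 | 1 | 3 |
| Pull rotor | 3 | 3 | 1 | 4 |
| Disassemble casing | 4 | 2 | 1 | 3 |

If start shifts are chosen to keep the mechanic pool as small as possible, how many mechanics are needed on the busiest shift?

11

Early-start (Seal replacement@1, Bearing swap@1, Blade inspection@1, Reassemble@1, Pull rotor@1, Disassemble casing@1) gives peak 21: s1:21  s2:16  s3:11  s4:8  s5:0  s6:0.
Shift Blade inspection→2, Reassemble→2, Pull rotor→3, Disassemble casing→3.
Schedule Seal replacement@1, Bearing swap@1, Blade inspection@2, Reassemble@2, Pull rotor@3, Disassemble casing@3: s1:10  s2:11  s3:11  s4:11  s5:11  s6:2 — peak 11.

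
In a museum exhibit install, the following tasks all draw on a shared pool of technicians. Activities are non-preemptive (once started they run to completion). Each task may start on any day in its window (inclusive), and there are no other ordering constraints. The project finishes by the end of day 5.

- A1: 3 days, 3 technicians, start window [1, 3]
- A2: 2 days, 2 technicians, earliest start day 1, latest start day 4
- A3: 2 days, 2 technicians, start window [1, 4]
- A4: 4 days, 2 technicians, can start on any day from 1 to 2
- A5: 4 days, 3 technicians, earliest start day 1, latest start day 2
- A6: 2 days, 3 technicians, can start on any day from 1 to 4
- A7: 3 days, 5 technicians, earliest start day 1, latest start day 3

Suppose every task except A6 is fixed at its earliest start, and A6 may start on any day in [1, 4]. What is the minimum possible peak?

A6@1: d1:20  d2:20  d3:13  d4:5  d5:0 → peak 20
A6@2: d1:17  d2:20  d3:16  d4:5  d5:0 → peak 20
A6@3: d1:17  d2:17  d3:16  d4:8  d5:0 → peak 17
A6@4: d1:17  d2:17  d3:13  d4:8  d5:3 → peak 17
Best is A6@3, peak 17.

17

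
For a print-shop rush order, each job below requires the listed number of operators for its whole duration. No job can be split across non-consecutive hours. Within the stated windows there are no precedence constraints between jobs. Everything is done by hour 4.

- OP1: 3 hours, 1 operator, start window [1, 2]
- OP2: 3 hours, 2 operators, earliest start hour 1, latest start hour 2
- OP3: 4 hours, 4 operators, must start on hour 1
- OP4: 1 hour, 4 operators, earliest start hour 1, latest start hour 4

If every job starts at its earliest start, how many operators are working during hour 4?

At early start, hour 4 has: OP3.
Demand: 4 = 4.

4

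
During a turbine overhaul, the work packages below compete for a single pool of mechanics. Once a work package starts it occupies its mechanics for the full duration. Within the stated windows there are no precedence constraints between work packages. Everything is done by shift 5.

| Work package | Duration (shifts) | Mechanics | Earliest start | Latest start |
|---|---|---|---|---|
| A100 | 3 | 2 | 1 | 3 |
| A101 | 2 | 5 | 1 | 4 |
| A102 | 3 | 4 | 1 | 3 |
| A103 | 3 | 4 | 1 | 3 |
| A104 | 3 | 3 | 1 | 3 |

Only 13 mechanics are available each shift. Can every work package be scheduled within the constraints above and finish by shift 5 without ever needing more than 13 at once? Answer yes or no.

yes

Schedule A100@1, A101@1, A102@1, A103@3, A104@3: s1:11  s2:11  s3:13  s4:7  s5:7 — peak 13 ≤ 13.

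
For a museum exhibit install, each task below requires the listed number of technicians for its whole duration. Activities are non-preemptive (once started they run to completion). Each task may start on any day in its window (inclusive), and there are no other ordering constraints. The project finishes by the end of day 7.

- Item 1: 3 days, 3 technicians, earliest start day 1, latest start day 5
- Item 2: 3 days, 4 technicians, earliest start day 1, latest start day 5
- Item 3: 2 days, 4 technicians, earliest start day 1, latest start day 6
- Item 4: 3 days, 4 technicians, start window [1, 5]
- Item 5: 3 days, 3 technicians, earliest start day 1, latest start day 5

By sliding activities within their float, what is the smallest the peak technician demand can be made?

10

Early-start (Item 1@1, Item 2@1, Item 3@1, Item 4@1, Item 5@1) gives peak 18: d1:18  d2:18  d3:14  d4:0  d5:0  d6:0  d7:0.
Shift Item 3→4, Item 4→4.
Schedule Item 1@1, Item 2@1, Item 3@4, Item 4@4, Item 5@1: d1:10  d2:10  d3:10  d4:8  d5:8  d6:4  d7:0 — peak 10.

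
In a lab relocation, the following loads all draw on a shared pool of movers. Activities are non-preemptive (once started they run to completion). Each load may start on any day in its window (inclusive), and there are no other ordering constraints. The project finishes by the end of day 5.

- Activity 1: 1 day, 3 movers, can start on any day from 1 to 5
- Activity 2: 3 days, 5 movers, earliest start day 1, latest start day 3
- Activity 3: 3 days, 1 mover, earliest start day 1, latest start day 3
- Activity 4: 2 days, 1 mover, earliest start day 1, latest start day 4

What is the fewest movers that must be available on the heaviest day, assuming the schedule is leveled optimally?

Early-start (Activity 1@1, Activity 2@1, Activity 3@1, Activity 4@1) gives peak 10: d1:10  d2:7  d3:6  d4:0  d5:0.
Shift Activity 2→2, Activity 4→4.
Schedule Activity 1@1, Activity 2@2, Activity 3@1, Activity 4@4: d1:4  d2:6  d3:6  d4:6  d5:1 — peak 6.

6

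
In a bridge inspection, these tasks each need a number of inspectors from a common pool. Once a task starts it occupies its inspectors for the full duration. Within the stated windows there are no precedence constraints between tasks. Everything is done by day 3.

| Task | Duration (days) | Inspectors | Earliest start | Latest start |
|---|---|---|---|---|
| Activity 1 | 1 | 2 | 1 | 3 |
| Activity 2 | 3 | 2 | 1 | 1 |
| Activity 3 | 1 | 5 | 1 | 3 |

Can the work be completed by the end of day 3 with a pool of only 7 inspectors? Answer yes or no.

yes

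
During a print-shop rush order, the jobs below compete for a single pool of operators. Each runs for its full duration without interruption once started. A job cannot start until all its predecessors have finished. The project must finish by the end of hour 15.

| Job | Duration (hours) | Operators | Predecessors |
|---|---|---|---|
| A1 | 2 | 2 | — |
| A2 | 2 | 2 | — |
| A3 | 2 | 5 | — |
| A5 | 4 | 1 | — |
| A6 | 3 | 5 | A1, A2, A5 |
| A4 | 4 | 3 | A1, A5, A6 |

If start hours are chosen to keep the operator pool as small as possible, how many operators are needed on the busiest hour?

Early-start (A1@1, A2@1, A3@1, A5@1, A6@5, A4@8) gives peak 10: h1:10  h2:10  h3:1  h4:1  h5:5  h6:5  h7:5  h8:3  h9:3  h10:3  h11:3  h12:0  h13:0  h14:0  h15:0.
Shift A3→3, A5→5, A6→9, A4→12.
Schedule A1@1, A2@1, A3@3, A5@5, A6@9, A4@12: h1:4  h2:4  h3:5  h4:5  h5:1  h6:1  h7:1  h8:1  h9:5  h10:5  h11:5  h12:3  h13:3  h14:3  h15:3 — peak 5.

5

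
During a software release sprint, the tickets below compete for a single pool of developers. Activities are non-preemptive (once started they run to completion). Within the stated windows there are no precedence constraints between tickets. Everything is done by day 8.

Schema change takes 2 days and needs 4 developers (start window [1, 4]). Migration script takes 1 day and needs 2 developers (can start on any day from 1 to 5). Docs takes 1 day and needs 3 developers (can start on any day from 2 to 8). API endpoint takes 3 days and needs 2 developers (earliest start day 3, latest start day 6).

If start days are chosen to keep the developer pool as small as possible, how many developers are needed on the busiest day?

Early-start (Schema change@1, Migration script@1, Docs@2, API endpoint@3) gives peak 7: d1:6  d2:7  d3:2  d4:2  d5:2  d6:0  d7:0  d8:0.
Shift Migration script→3, Docs→4, API endpoint→5.
Schedule Schema change@1, Migration script@3, Docs@4, API endpoint@5: d1:4  d2:4  d3:2  d4:3  d5:2  d6:2  d7:2  d8:0 — peak 4.

4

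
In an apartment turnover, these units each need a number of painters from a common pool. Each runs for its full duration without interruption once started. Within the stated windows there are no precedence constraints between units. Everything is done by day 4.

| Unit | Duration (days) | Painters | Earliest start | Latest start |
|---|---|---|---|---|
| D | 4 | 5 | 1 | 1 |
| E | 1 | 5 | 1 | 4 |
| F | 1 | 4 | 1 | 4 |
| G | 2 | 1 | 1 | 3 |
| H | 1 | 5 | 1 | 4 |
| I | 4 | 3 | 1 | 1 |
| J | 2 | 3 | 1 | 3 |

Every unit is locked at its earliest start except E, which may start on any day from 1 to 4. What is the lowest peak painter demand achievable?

21

E@1: d1:26  d2:12  d3:8  d4:8 → peak 26
E@2: d1:21  d2:17  d3:8  d4:8 → peak 21
E@3: d1:21  d2:12  d3:13  d4:8 → peak 21
E@4: d1:21  d2:12  d3:8  d4:13 → peak 21
Best is E@2, peak 21.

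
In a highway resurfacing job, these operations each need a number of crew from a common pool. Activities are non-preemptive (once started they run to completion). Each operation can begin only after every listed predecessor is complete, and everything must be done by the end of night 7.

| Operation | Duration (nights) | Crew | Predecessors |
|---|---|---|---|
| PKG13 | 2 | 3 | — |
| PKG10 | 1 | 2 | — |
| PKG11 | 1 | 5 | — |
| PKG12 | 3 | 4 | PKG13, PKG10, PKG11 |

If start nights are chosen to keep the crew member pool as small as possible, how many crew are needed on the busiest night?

5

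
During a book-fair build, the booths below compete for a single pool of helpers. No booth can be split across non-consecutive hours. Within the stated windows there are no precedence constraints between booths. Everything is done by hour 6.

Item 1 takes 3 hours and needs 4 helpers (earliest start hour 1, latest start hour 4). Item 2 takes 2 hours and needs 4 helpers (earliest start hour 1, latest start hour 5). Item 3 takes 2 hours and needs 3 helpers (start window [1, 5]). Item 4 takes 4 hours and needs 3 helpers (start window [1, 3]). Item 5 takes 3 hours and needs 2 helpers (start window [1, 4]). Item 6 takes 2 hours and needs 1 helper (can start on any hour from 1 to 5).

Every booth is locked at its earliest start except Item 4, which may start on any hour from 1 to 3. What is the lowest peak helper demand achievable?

Item 4@1: h1:17  h2:17  h3:9  h4:3  h5:0  h6:0 → peak 17
Item 4@2: h1:14  h2:17  h3:9  h4:3  h5:3  h6:0 → peak 17
Item 4@3: h1:14  h2:14  h3:9  h4:3  h5:3  h6:3 → peak 14
Best is Item 4@3, peak 14.

14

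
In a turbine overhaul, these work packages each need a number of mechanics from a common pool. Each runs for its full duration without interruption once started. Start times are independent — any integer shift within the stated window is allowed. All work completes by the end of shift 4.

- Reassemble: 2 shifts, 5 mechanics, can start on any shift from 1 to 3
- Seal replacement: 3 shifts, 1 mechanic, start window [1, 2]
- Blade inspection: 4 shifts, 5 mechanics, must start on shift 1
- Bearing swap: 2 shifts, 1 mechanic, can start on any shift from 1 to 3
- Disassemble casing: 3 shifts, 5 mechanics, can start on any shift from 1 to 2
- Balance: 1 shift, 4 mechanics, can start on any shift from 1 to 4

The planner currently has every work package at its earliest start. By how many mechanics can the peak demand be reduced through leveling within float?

5

Early-start peak: s1:21  s2:17  s3:11  s4:5 ⇒ 21.
Leveled (Reassemble@1, Seal replacement@1, Blade inspection@1, Bearing swap@3, Disassemble casing@1, Balance@3): s1:16  s2:16  s3:16  s4:6 ⇒ 16.
Reduction 21 − 16 = 5.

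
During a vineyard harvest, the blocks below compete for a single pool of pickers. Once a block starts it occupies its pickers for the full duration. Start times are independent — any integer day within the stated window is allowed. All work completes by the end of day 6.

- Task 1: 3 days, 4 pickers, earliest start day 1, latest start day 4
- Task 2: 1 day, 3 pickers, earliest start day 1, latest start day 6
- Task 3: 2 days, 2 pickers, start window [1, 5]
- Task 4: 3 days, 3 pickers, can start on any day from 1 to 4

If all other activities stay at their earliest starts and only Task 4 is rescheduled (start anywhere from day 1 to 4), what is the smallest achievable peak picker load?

9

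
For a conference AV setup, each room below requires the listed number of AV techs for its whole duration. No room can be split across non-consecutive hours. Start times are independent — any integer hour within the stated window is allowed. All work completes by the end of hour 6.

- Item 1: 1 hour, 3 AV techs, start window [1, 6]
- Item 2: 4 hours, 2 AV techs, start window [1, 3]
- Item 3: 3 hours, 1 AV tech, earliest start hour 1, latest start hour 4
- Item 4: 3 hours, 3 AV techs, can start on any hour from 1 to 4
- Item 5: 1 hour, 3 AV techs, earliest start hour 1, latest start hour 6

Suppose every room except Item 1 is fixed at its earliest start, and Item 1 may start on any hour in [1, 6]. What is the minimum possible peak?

Item 1@1: h1:12  h2:6  h3:6  h4:2  h5:0  h6:0 → peak 12
Item 1@2: h1:9  h2:9  h3:6  h4:2  h5:0  h6:0 → peak 9
Item 1@3: h1:9  h2:6  h3:9  h4:2  h5:0  h6:0 → peak 9
Item 1@4: h1:9  h2:6  h3:6  h4:5  h5:0  h6:0 → peak 9
Item 1@5: h1:9  h2:6  h3:6  h4:2  h5:3  h6:0 → peak 9
Item 1@6: h1:9  h2:6  h3:6  h4:2  h5:0  h6:3 → peak 9
Best is Item 1@2, peak 9.

9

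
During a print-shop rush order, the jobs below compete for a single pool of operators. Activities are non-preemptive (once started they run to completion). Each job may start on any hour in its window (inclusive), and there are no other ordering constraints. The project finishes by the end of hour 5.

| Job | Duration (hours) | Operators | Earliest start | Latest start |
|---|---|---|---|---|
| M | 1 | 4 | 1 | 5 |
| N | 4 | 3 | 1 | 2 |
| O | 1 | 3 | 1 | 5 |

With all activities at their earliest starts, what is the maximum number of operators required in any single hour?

10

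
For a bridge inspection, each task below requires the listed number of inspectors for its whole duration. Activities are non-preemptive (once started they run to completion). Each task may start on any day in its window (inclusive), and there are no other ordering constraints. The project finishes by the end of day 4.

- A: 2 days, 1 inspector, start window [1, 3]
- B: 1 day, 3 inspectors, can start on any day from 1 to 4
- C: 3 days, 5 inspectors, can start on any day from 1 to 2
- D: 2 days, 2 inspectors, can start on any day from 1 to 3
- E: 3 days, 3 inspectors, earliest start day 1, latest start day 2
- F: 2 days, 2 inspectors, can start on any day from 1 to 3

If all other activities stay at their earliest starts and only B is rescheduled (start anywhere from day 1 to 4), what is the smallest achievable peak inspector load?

B@1: d1:16  d2:13  d3:8  d4:0 → peak 16
B@2: d1:13  d2:16  d3:8  d4:0 → peak 16
B@3: d1:13  d2:13  d3:11  d4:0 → peak 13
B@4: d1:13  d2:13  d3:8  d4:3 → peak 13
Best is B@3, peak 13.

13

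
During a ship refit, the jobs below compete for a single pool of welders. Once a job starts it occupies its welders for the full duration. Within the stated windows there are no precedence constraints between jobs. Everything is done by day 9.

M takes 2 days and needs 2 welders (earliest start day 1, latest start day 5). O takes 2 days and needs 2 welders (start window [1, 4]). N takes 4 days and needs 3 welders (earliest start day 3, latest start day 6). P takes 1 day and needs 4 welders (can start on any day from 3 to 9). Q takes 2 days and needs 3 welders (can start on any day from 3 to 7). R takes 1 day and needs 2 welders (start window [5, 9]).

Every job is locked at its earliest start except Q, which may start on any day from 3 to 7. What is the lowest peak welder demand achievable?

7

Q@3: d1:4  d2:4  d3:10  d4:6  d5:5  d6:3  d7:0  d8:0  d9:0 → peak 10
Q@4: d1:4  d2:4  d3:7  d4:6  d5:8  d6:3  d7:0  d8:0  d9:0 → peak 8
Q@5: d1:4  d2:4  d3:7  d4:3  d5:8  d6:6  d7:0  d8:0  d9:0 → peak 8
Q@6: d1:4  d2:4  d3:7  d4:3  d5:5  d6:6  d7:3  d8:0  d9:0 → peak 7
Q@7: d1:4  d2:4  d3:7  d4:3  d5:5  d6:3  d7:3  d8:3  d9:0 → peak 7
Best is Q@6, peak 7.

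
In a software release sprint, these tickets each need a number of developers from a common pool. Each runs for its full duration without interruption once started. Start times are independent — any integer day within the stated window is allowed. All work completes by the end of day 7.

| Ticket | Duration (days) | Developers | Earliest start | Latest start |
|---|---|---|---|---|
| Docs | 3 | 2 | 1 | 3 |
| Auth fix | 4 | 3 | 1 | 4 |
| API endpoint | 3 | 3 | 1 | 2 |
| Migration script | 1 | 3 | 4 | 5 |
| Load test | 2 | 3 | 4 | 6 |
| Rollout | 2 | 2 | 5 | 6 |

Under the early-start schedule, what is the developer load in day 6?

2

At early start, day 6 has: Rollout.
Demand: 2 = 2.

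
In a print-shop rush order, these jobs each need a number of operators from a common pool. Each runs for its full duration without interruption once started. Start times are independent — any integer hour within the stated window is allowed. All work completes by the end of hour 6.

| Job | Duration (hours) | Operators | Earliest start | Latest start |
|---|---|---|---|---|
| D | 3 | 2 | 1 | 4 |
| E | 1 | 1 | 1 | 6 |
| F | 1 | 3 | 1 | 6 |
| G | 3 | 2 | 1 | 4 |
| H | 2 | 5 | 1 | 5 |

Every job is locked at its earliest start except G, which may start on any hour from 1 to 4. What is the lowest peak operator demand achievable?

G@1: h1:13  h2:9  h3:4  h4:0  h5:0  h6:0 → peak 13
G@2: h1:11  h2:9  h3:4  h4:2  h5:0  h6:0 → peak 11
G@3: h1:11  h2:7  h3:4  h4:2  h5:2  h6:0 → peak 11
G@4: h1:11  h2:7  h3:2  h4:2  h5:2  h6:2 → peak 11
Best is G@2, peak 11.

11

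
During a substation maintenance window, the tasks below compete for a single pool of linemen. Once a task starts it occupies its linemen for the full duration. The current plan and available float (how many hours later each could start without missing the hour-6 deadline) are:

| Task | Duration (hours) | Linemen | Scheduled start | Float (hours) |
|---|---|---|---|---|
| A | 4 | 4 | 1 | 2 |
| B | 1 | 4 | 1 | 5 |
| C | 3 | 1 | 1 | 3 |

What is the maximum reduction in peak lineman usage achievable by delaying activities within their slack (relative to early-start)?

Early-start peak: h1:9  h2:5  h3:5  h4:4  h5:0  h6:0 ⇒ 9.
Leveled (A@1, B@5, C@1): h1:5  h2:5  h3:5  h4:4  h5:4  h6:0 ⇒ 5.
Reduction 9 − 5 = 4.

4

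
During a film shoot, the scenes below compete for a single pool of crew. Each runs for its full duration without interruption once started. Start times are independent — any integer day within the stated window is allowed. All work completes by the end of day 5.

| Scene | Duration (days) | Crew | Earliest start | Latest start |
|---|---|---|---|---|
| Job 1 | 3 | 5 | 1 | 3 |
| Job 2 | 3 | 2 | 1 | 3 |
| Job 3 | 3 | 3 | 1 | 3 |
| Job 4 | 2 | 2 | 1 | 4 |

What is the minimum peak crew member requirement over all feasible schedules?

Early-start (Job 1@1, Job 2@1, Job 3@1, Job 4@1) gives peak 12: d1:12  d2:12  d3:10  d4:0  d5:0.
Shift Job 4→4.
Schedule Job 1@1, Job 2@1, Job 3@1, Job 4@4: d1:10  d2:10  d3:10  d4:2  d5:2 — peak 10.

10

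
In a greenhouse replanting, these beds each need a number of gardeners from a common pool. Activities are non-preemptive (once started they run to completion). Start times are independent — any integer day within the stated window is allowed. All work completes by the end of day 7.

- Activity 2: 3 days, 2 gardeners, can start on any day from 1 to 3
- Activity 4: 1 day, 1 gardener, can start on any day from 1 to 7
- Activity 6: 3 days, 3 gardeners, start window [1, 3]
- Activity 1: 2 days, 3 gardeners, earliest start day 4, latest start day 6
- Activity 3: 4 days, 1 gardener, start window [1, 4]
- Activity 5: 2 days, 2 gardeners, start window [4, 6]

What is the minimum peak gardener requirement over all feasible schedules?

5

Early-start (Activity 2@1, Activity 4@1, Activity 6@1, Activity 1@4, Activity 3@1, Activity 5@4) gives peak 7: d1:7  d2:6  d3:6  d4:6  d5:5  d6:0  d7:0.
Shift Activity 4→4, Activity 3→4, Activity 5→6.
Schedule Activity 2@1, Activity 4@4, Activity 6@1, Activity 1@4, Activity 3@4, Activity 5@6: d1:5  d2:5  d3:5  d4:5  d5:4  d6:3  d7:3 — peak 5.
Total gardener-days = 30 over 7 days ⇒ peak ≥ ⌈30/7⌉ = 5, so 5 is optimal.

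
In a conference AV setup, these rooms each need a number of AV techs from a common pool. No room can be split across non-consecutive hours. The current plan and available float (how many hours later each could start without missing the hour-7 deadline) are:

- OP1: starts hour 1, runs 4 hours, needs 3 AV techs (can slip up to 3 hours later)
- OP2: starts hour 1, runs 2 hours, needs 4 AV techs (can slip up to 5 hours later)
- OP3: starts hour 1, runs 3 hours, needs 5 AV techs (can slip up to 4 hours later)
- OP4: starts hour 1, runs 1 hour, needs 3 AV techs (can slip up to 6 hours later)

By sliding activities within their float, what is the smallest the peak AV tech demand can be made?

Early-start (OP1@1, OP2@1, OP3@1, OP4@1) gives peak 15: h1:15  h2:12  h3:8  h4:3  h5:0  h6:0  h7:0.
Shift OP3→5, OP4→3.
Schedule OP1@1, OP2@1, OP3@5, OP4@3: h1:7  h2:7  h3:6  h4:3  h5:5  h6:5  h7:5 — peak 7.

7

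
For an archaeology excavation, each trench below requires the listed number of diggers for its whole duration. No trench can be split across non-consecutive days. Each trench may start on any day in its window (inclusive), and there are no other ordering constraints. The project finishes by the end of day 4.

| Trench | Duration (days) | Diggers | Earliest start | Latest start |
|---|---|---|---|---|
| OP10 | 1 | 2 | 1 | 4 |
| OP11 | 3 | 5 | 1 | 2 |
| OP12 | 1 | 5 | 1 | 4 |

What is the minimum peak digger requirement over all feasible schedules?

Early-start (OP10@1, OP11@1, OP12@1) gives peak 12: d1:12  d2:5  d3:5  d4:0.
Shift OP12→4.
Schedule OP10@1, OP11@1, OP12@4: d1:7  d2:5  d3:5  d4:5 — peak 7.

7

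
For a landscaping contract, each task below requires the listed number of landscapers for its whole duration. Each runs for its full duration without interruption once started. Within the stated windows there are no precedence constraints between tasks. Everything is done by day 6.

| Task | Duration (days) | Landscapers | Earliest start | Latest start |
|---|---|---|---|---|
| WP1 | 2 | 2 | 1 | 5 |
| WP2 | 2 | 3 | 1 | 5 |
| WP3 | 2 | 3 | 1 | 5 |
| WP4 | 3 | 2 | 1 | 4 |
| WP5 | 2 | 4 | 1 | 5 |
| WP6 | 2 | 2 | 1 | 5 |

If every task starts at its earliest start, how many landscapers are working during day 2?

At early start, day 2 has: WP1, WP2, WP3, WP4, WP5, WP6.
Demand: 2 + 3 + 3 + 2 + 4 + 2 = 16.

16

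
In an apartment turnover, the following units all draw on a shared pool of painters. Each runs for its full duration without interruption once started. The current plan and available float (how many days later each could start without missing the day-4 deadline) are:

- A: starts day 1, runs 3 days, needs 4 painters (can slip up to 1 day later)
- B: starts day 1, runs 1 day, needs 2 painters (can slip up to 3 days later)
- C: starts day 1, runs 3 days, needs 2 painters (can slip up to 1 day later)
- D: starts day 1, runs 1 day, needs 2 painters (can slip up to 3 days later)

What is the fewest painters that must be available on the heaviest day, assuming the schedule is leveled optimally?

Early-start (A@1, B@1, C@1, D@1) gives peak 10: d1:10  d2:6  d3:6  d4:0.
Shift C→2, D→4.
Schedule A@1, B@1, C@2, D@4: d1:6  d2:6  d3:6  d4:4 — peak 6.
Total painter-days = 22 over 4 days ⇒ peak ≥ ⌈22/4⌉ = 6, so 6 is optimal.

6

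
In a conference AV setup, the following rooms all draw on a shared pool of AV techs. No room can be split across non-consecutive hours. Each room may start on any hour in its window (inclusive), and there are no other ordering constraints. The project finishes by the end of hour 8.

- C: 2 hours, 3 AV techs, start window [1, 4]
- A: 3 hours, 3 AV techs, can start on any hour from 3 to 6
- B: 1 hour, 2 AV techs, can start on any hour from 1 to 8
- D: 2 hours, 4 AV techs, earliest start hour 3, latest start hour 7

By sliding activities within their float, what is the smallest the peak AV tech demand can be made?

Early-start (C@1, A@3, B@1, D@3) gives peak 7: h1:5  h2:3  h3:7  h4:7  h5:3  h6:0  h7:0  h8:0.
Shift B→6, D→7.
Schedule C@1, A@3, B@6, D@7: h1:3  h2:3  h3:3  h4:3  h5:3  h6:2  h7:4  h8:4 — peak 4.
Total AV tech-hours = 25 over 8 hours ⇒ peak ≥ ⌈25/8⌉ = 4, so 4 is optimal.

4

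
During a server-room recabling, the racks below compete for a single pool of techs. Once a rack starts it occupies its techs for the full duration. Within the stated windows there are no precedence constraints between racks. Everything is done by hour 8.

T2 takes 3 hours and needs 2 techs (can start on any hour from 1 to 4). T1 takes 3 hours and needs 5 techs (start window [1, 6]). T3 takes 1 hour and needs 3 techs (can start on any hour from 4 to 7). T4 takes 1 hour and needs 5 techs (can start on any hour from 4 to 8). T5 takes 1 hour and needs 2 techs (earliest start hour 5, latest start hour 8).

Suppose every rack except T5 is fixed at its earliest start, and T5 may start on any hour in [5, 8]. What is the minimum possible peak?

8

T5@5: h1:7  h2:7  h3:7  h4:8  h5:2  h6:0  h7:0  h8:0 → peak 8
T5@6: h1:7  h2:7  h3:7  h4:8  h5:0  h6:2  h7:0  h8:0 → peak 8
T5@7: h1:7  h2:7  h3:7  h4:8  h5:0  h6:0  h7:2  h8:0 → peak 8
T5@8: h1:7  h2:7  h3:7  h4:8  h5:0  h6:0  h7:0  h8:2 → peak 8
Best is T5@5, peak 8.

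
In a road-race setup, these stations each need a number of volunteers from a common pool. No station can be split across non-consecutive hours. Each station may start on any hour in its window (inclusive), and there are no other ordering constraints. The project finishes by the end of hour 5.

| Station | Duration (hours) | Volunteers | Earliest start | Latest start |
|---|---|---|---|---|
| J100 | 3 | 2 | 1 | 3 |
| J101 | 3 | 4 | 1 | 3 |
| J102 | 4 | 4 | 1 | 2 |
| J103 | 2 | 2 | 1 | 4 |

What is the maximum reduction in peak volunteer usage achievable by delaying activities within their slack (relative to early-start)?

Early-start peak: h1:12  h2:12  h3:10  h4:4  h5:0 ⇒ 12.
Leveled (J100@1, J101@1, J102@1, J103@4): h1:10  h2:10  h3:10  h4:6  h5:2 ⇒ 10.
Reduction 12 − 10 = 2.

2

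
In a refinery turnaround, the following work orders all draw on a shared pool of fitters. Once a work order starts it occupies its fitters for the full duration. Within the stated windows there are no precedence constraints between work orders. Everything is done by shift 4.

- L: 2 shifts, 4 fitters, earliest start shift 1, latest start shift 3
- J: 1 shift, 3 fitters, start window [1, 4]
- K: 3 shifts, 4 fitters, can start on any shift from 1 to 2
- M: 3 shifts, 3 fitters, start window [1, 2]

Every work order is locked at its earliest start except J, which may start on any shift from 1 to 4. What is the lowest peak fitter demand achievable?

11

J@1: s1:14  s2:11  s3:7  s4:0 → peak 14
J@2: s1:11  s2:14  s3:7  s4:0 → peak 14
J@3: s1:11  s2:11  s3:10  s4:0 → peak 11
J@4: s1:11  s2:11  s3:7  s4:3 → peak 11
Best is J@3, peak 11.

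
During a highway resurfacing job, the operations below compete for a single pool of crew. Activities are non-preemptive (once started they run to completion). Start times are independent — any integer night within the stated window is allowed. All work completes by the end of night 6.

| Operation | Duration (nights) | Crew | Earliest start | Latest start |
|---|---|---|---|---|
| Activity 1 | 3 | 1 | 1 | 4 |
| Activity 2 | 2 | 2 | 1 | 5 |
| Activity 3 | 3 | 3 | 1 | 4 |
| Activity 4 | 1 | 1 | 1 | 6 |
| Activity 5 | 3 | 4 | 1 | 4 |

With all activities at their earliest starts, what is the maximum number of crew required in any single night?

11

Early-start schedule: Activity 1@1, Activity 2@1, Activity 3@1, Activity 4@1, Activity 5@1.
Load per night: night 1: 11, night 2: 10, night 3: 8, night 4: 0, night 5: 0, night 6: 0.
Peak is 11.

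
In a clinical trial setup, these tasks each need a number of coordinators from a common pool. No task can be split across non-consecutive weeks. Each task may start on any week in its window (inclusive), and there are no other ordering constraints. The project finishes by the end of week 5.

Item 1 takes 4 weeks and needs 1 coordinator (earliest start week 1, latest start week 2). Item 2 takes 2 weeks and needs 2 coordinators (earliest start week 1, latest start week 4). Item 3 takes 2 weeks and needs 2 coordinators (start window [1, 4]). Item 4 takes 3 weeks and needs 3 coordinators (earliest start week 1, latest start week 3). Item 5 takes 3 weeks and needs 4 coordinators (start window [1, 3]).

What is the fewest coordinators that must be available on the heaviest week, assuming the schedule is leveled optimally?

Early-start (Item 1@1, Item 2@1, Item 3@1, Item 4@1, Item 5@1) gives peak 12: w1:12  w2:12  w3:8  w4:1  w5:0.
Shift Item 5→3.
Schedule Item 1@1, Item 2@1, Item 3@1, Item 4@1, Item 5@3: w1:8  w2:8  w3:8  w4:5  w5:4 — peak 8.

8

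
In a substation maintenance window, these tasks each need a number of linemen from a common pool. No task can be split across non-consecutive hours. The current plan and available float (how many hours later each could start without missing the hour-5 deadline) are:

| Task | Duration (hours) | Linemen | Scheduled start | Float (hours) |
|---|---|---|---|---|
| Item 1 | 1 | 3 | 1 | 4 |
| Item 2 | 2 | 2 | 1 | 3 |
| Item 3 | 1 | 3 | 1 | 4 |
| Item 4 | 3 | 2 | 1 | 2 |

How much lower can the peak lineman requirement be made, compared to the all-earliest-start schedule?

Early-start peak: h1:10  h2:4  h3:2  h4:0  h5:0 ⇒ 10.
Leveled (Item 1@1, Item 2@2, Item 3@5, Item 4@2): h1:3  h2:4  h3:4  h4:2  h5:3 ⇒ 4.
Reduction 10 − 4 = 6.

6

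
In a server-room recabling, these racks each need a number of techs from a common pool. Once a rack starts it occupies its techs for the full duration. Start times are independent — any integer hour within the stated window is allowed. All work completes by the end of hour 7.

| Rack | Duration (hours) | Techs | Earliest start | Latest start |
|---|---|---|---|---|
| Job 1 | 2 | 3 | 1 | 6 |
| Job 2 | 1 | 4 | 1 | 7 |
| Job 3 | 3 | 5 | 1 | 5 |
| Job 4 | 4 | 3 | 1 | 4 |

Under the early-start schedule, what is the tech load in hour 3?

At early start, hour 3 has: Job 3, Job 4.
Demand: 5 + 3 = 8.

8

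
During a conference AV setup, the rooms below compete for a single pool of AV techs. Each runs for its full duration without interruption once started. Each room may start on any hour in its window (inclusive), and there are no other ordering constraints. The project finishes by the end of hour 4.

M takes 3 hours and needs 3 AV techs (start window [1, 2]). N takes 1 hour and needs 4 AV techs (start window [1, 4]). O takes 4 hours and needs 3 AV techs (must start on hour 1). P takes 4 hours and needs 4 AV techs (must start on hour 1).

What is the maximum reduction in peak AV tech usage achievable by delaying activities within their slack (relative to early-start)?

Early-start peak: h1:14  h2:10  h3:10  h4:7 ⇒ 14.
Leveled (M@1, N@4, O@1, P@1): h1:10  h2:10  h3:10  h4:11 ⇒ 11.
Reduction 14 − 11 = 3.

3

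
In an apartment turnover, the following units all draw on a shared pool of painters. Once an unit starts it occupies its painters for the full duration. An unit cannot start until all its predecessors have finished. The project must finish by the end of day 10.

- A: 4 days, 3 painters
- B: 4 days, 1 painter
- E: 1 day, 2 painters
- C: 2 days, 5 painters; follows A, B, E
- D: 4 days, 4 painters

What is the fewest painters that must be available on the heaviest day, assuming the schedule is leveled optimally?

5

Early-start (A@1, B@1, E@1, C@5, D@1) gives peak 10: d1:10  d2:8  d3:8  d4:8  d5:5  d6:5  d7:0  d8:0  d9:0  d10:0.
Shift B→2, C→9, D→5.
Schedule A@1, B@2, E@1, C@9, D@5: d1:5  d2:4  d3:4  d4:4  d5:5  d6:4  d7:4  d8:4  d9:5  d10:5 — peak 5.
Total painter-days = 44 over 10 days ⇒ peak ≥ ⌈44/10⌉ = 5, so 5 is optimal.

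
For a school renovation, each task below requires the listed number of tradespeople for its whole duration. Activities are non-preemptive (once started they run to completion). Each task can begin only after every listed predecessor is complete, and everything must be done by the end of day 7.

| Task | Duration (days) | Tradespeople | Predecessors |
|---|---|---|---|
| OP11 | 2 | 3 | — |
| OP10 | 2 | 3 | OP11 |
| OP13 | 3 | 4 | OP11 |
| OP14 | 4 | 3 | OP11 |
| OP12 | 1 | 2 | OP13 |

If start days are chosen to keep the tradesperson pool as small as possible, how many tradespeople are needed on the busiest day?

Early-start (OP11@1, OP10@3, OP13@3, OP14@3, OP12@6) gives peak 10: d1:3  d2:3  d3:10  d4:10  d5:7  d6:5  d7:0.
Shift OP10→6, OP12→7.
Schedule OP11@1, OP10@6, OP13@3, OP14@3, OP12@7: d1:3  d2:3  d3:7  d4:7  d5:7  d6:6  d7:5 — peak 7.

7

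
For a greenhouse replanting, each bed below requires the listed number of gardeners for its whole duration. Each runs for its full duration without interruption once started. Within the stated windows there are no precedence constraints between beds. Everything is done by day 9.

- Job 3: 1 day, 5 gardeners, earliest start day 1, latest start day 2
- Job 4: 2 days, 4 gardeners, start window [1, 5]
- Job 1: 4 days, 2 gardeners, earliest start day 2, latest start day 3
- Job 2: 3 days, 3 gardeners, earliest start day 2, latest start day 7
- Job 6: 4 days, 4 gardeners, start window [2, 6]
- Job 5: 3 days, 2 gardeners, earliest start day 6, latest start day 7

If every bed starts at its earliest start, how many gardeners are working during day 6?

At early start, day 6 has: Job 5.
Demand: 2 = 2.

2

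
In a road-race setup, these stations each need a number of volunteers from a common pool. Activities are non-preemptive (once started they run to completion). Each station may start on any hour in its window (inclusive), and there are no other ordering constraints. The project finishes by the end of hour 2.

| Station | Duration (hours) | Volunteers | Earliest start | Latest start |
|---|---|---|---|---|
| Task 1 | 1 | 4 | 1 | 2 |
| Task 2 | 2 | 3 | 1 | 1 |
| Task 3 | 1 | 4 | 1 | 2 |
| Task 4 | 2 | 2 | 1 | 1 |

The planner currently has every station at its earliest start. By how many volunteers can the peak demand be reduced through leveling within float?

Early-start peak: h1:13  h2:5 ⇒ 13.
Leveled (Task 1@1, Task 2@1, Task 3@2, Task 4@1): h1:9  h2:9 ⇒ 9.
Reduction 13 − 9 = 4.

4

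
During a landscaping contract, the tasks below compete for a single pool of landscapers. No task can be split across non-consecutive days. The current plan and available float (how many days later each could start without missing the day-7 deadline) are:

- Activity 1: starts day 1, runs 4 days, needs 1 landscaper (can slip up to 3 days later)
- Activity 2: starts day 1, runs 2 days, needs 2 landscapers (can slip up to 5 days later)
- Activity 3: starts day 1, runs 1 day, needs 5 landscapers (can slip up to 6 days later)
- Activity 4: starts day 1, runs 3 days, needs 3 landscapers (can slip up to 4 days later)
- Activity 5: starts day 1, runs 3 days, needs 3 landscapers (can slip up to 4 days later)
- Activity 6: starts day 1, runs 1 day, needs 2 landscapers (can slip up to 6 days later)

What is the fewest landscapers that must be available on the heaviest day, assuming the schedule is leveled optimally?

6

Early-start (Activity 1@1, Activity 2@1, Activity 3@1, Activity 4@1, Activity 5@1, Activity 6@1) gives peak 16: d1:16  d2:9  d3:7  d4:1  d5:0  d6:0  d7:0.
Shift Activity 3→3, Activity 4→4, Activity 5→5.
Schedule Activity 1@1, Activity 2@1, Activity 3@3, Activity 4@4, Activity 5@5, Activity 6@1: d1:5  d2:3  d3:6  d4:4  d5:6  d6:6  d7:3 — peak 6.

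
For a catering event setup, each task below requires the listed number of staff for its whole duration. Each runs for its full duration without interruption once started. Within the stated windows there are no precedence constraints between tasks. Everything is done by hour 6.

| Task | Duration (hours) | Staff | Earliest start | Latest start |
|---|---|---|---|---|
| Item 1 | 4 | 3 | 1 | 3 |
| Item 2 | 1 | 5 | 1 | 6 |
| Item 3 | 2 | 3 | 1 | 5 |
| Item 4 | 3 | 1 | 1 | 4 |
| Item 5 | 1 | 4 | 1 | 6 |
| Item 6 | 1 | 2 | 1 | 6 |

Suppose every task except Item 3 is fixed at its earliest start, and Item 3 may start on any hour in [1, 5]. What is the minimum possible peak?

Item 3@1: h1:18  h2:7  h3:4  h4:3  h5:0  h6:0 → peak 18
Item 3@2: h1:15  h2:7  h3:7  h4:3  h5:0  h6:0 → peak 15
Item 3@3: h1:15  h2:4  h3:7  h4:6  h5:0  h6:0 → peak 15
Item 3@4: h1:15  h2:4  h3:4  h4:6  h5:3  h6:0 → peak 15
Item 3@5: h1:15  h2:4  h3:4  h4:3  h5:3  h6:3 → peak 15
Best is Item 3@2, peak 15.

15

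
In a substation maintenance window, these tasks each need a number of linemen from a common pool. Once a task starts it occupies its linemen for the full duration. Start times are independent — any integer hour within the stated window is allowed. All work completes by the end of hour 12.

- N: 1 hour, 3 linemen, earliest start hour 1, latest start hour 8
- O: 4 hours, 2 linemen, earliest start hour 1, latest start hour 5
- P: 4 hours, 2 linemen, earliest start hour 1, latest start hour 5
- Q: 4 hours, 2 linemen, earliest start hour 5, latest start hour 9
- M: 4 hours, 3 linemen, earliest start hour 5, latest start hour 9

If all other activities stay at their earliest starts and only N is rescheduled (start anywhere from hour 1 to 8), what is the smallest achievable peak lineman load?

7

N@1: h1:7  h2:4  h3:4  h4:4  h5:5  h6:5  h7:5  h8:5  h9:0  h10:0  h11:0  h12:0 → peak 7
N@2: h1:4  h2:7  h3:4  h4:4  h5:5  h6:5  h7:5  h8:5  h9:0  h10:0  h11:0  h12:0 → peak 7
N@3: h1:4  h2:4  h3:7  h4:4  h5:5  h6:5  h7:5  h8:5  h9:0  h10:0  h11:0  h12:0 → peak 7
N@4: h1:4  h2:4  h3:4  h4:7  h5:5  h6:5  h7:5  h8:5  h9:0  h10:0  h11:0  h12:0 → peak 7
N@5: h1:4  h2:4  h3:4  h4:4  h5:8  h6:5  h7:5  h8:5  h9:0  h10:0  h11:0  h12:0 → peak 8
N@6: h1:4  h2:4  h3:4  h4:4  h5:5  h6:8  h7:5  h8:5  h9:0  h10:0  h11:0  h12:0 → peak 8
N@7: h1:4  h2:4  h3:4  h4:4  h5:5  h6:5  h7:8  h8:5  h9:0  h10:0  h11:0  h12:0 → peak 8
N@8: h1:4  h2:4  h3:4  h4:4  h5:5  h6:5  h7:5  h8:8  h9:0  h10:0  h11:0  h12:0 → peak 8
Best is N@1, peak 7.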